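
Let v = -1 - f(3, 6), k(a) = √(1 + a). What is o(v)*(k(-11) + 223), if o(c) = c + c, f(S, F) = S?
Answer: -1784 - 8*I*√10 ≈ -1784.0 - 25.298*I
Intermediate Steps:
v = -4 (v = -1 - 1*3 = -1 - 3 = -4)
o(c) = 2*c
o(v)*(k(-11) + 223) = (2*(-4))*(√(1 - 11) + 223) = -8*(√(-10) + 223) = -8*(I*√10 + 223) = -8*(223 + I*√10) = -1784 - 8*I*√10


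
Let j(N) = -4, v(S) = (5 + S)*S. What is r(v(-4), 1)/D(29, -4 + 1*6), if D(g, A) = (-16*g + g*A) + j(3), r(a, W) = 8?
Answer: -4/205 ≈ -0.019512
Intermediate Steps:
v(S) = S*(5 + S)
D(g, A) = -4 - 16*g + A*g (D(g, A) = (-16*g + g*A) - 4 = (-16*g + A*g) - 4 = -4 - 16*g + A*g)
r(v(-4), 1)/D(29, -4 + 1*6) = 8/(-4 - 16*29 + (-4 + 1*6)*29) = 8/(-4 - 464 + (-4 + 6)*29) = 8/(-4 - 464 + 2*29) = 8/(-4 - 464 + 58) = 8/(-410) = 8*(-1/410) = -4/205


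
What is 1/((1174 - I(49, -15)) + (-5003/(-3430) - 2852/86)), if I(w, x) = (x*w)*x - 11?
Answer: -147490/1455977651 ≈ -0.00010130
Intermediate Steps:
I(w, x) = -11 + w*x**2 (I(w, x) = (w*x)*x - 11 = w*x**2 - 11 = -11 + w*x**2)
1/((1174 - I(49, -15)) + (-5003/(-3430) - 2852/86)) = 1/((1174 - (-11 + 49*(-15)**2)) + (-5003/(-3430) - 2852/86)) = 1/((1174 - (-11 + 49*225)) + (-5003*(-1/3430) - 2852*1/86)) = 1/((1174 - (-11 + 11025)) + (5003/3430 - 1426/43)) = 1/((1174 - 1*11014) - 4676051/147490) = 1/((1174 - 11014) - 4676051/147490) = 1/(-9840 - 4676051/147490) = 1/(-1455977651/147490) = -147490/1455977651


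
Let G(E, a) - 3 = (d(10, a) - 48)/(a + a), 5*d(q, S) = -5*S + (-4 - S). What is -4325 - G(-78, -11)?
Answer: -238129/55 ≈ -4329.6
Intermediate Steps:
d(q, S) = -⅘ - 6*S/5 (d(q, S) = (-5*S + (-4 - S))/5 = (-4 - 6*S)/5 = -⅘ - 6*S/5)
G(E, a) = 3 + (-244/5 - 6*a/5)/(2*a) (G(E, a) = 3 + ((-⅘ - 6*a/5) - 48)/(a + a) = 3 + (-244/5 - 6*a/5)/((2*a)) = 3 + (-244/5 - 6*a/5)*(1/(2*a)) = 3 + (-244/5 - 6*a/5)/(2*a))
-4325 - G(-78, -11) = -4325 - 2*(-61 + 6*(-11))/(5*(-11)) = -4325 - 2*(-1)*(-61 - 66)/(5*11) = -4325 - 2*(-1)*(-127)/(5*11) = -4325 - 1*254/55 = -4325 - 254/55 = -238129/55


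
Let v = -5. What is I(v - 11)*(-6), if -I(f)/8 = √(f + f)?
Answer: 192*I*√2 ≈ 271.53*I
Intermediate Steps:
I(f) = -8*√2*√f (I(f) = -8*√(f + f) = -8*√2*√f)
I(v - 11)*(-6) = -8*√2*√(-5 - 11)*(-6) = -8*√2*√(-16)*(-6) = -8*√2*4*I*(-6) = -32*I*√2*(-6) = 192*I*√2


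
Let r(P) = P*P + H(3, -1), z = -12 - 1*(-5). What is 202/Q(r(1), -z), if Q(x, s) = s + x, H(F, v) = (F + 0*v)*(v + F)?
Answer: 101/7 ≈ 14.429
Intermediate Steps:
H(F, v) = F*(F + v) (H(F, v) = (F + 0)*(F + v) = F*(F + v))
z = -7 (z = -12 + 5 = -7)
r(P) = 6 + P**2 (r(P) = P*P + 3*(3 - 1) = P**2 + 3*2 = P**2 + 6 = 6 + P**2)
202/Q(r(1), -z) = 202/(-1*(-7) + (6 + 1**2)) = 202/(7 + (6 + 1)) = 202/(7 + 7) = 202/14 = 202*(1/14) = 101/7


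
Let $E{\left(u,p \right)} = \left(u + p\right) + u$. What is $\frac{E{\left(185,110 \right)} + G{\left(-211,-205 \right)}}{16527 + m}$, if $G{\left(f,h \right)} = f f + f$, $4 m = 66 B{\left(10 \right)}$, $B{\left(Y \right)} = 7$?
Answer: $\frac{5972}{2219} \approx 2.6913$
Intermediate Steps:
$E{\left(u,p \right)} = p + 2 u$ ($E{\left(u,p \right)} = \left(p + u\right) + u = p + 2 u$)
$m = \frac{231}{2}$ ($m = \frac{66 \cdot 7}{4} = \frac{1}{4} \cdot 462 = \frac{231}{2} \approx 115.5$)
$G{\left(f,h \right)} = f + f^{2}$ ($G{\left(f,h \right)} = f^{2} + f = f + f^{2}$)
$\frac{E{\left(185,110 \right)} + G{\left(-211,-205 \right)}}{16527 + m} = \frac{\left(110 + 2 \cdot 185\right) - 211 \left(1 - 211\right)}{16527 + \frac{231}{2}} = \frac{\left(110 + 370\right) - -44310}{\frac{33285}{2}} = \left(480 + 44310\right) \frac{2}{33285} = 44790 \cdot \frac{2}{33285} = \frac{5972}{2219}$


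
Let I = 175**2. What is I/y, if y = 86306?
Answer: 30625/86306 ≈ 0.35484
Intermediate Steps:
I = 30625
I/y = 30625/86306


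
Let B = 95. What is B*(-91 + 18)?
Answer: -6935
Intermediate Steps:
B*(-91 + 18) = 95*(-91 + 18) = 95*(-73) = -6935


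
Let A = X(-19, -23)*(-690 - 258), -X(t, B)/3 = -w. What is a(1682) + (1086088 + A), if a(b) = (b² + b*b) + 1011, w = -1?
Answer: 6748191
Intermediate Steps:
X(t, B) = -3 (X(t, B) = -(-3)*(-1) = -3*1 = -3)
A = 2844 (A = -3*(-690 - 258) = -3*(-948) = 2844)
a(b) = 1011 + 2*b² (a(b) = (b² + b²) + 1011 = 2*b² + 1011 = 1011 + 2*b²)
a(1682) + (1086088 + A) = (1011 + 2*1682²) + (1086088 + 2844) = (1011 + 2*2829124) + 1088932 = (1011 + 5658248) + 1088932 = 5659259 + 1088932 = 6748191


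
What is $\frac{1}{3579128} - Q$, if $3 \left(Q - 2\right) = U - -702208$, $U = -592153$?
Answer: $- \frac{131307468935}{3579128} \approx -36687.0$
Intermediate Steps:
$Q = 36687$ ($Q = 2 + \frac{-592153 - -702208}{3} = 2 + \frac{-592153 + 702208}{3} = 2 + \frac{1}{3} \cdot 110055 = 2 + 36685 = 36687$)
$\frac{1}{3579128} - Q = \frac{1}{3579128} - 36687 = - \frac{131307468935}{3579128}$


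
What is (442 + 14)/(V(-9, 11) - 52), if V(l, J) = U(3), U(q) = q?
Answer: -456/49 ≈ -9.3061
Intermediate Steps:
V(l, J) = 3
(442 + 14)/(V(-9, 11) - 52) = (442 + 14)/(3 - 52) = 456/(-49) = 456*(-1/49) = -456/49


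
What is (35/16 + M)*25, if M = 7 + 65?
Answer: 29675/16 ≈ 1854.7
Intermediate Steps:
M = 72
(35/16 + M)*25 = (35/16 + 72)*25 = (1187/16)*25 = 29675/16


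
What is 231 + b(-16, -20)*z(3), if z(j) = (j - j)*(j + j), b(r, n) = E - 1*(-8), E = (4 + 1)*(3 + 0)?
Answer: 231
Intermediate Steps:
E = 15 (E = 5*3 = 15)
b(r, n) = 23 (b(r, n) = 15 - 1*(-8) = 15 + 8 = 23)
z(j) = 0 (z(j) = 0*(2*j) = 0)
231 + b(-16, -20)*z(3) = 231 + 23*0 = 231 + 0 = 231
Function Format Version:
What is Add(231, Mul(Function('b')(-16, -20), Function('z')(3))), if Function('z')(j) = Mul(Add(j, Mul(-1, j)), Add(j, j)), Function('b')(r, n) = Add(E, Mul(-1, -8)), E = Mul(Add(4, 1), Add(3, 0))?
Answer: 231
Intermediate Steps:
E = 15 (E = Mul(5, 3) = 15)
Function('b')(r, n) = 23 (Function('b')(r, n) = Add(15, Mul(-1, -8)) = Add(15, 8) = 23)
Function('z')(j) = 0 (Function('z')(j) = Mul(0, Mul(2, j)) = 0)
Add(231, Mul(Function('b')(-16, -20), Function('z')(3))) = Add(231, Mul(23, 0)) = Add(231, 0) = 231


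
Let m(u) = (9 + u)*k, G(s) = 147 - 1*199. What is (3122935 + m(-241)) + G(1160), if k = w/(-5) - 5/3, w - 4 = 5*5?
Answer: 46869229/15 ≈ 3.1246e+6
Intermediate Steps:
G(s) = -52 (G(s) = 147 - 199 = -52)
w = 29 (w = 4 + 5*5 = 4 + 25 = 29)
k = -112/15 (k = 29/(-5) - 5/3 = 29*(-1/5) - 5*1/3 = -29/5 - 5/3 = -112/15 ≈ -7.4667)
m(u) = -336/5 - 112*u/15 (m(u) = (9 + u)*(-112/15) = -336/5 - 112*u/15)
(3122935 + m(-241)) + G(1160) = (3122935 + (-336/5 - 112/15*(-241))) - 52 = (3122935 + (-336/5 + 26992/15)) - 52 = (3122935 + 25984/15) - 52 = 46870009/15 - 52 = 46869229/15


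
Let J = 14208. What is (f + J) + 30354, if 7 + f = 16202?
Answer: 60757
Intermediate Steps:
f = 16195 (f = -7 + 16202 = 16195)
(f + J) + 30354 = (16195 + 14208) + 30354 = 30403 + 30354 = 60757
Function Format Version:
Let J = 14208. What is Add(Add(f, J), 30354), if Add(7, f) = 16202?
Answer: 60757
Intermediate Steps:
f = 16195 (f = Add(-7, 16202) = 16195)
Add(Add(f, J), 30354) = Add(Add(16195, 14208), 30354) = Add(30403, 30354) = 60757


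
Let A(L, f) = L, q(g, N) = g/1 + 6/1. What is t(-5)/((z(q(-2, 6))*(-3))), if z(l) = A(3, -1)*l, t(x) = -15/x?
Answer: -1/12 ≈ -0.083333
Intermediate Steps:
q(g, N) = 6 + g (q(g, N) = g*1 + 6*1 = g + 6 = 6 + g)
z(l) = 3*l
t(-5)/((z(q(-2, 6))*(-3))) = (-15/(-5))/(((3*(6 - 2))*(-3))) = (-15*(-⅕))/(((3*4)*(-3))) = 3/((12*(-3))) = 3/(-36) = 3*(-1/36) = -1/12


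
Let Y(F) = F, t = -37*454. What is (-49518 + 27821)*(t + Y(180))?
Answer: 360560746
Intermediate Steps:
t = -16798
(-49518 + 27821)*(t + Y(180)) = (-49518 + 27821)*(-16798 + 180) = -21697*(-16618) = 360560746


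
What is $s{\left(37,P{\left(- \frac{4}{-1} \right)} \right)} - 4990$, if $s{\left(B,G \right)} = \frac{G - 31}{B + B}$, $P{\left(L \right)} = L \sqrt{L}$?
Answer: $- \frac{369283}{74} \approx -4990.3$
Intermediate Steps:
$P{\left(L \right)} = L^{\frac{3}{2}}$
$s{\left(B,G \right)} = \frac{-31 + G}{2 B}$
$s{\left(37,P{\left(- \frac{4}{-1} \right)} \right)} - 4990 = \frac{-31 + \left(- \frac{4}{-1}\right)^{\frac{3}{2}}}{2 \cdot 37} - 4990 = \frac{1}{2} \cdot \frac{1}{37} \left(-31 + \left(\left(-4\right) \left(-1\right)\right)^{\frac{3}{2}}\right) - 4990 = \frac{1}{2} \cdot \frac{1}{37} \left(-31 + 4^{\frac{3}{2}}\right) - 4990 = \frac{1}{2} \cdot \frac{1}{37} \left(-31 + 8\right) - 4990 = \frac{1}{2} \cdot \frac{1}{37} \left(-23\right) - 4990 = - \frac{23}{74} - 4990 = - \frac{369283}{74}$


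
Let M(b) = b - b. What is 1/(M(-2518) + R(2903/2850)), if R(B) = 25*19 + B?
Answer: 2850/1356653 ≈ 0.0021008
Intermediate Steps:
M(b) = 0
R(B) = 475 + B
1/(M(-2518) + R(2903/2850)) = 1/(0 + (475 + 2903/2850)) = 1/(0 + 1356653/2850) = 1/(1356653/2850) = 2850/1356653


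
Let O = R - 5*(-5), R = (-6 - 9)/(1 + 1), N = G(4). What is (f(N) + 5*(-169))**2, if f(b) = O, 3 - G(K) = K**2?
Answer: 2739025/4 ≈ 6.8476e+5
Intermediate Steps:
G(K) = 3 - K**2
N = -13 (N = 3 - 1*4**2 = 3 - 1*16 = 3 - 16 = -13)
R = -15/2 ≈ -7.5000
O = 35/2 (O = -15/2 - 5*(-5) = -15/2 + 25 = 35/2 ≈ 17.500)
f(b) = 35/2
(f(N) + 5*(-169))**2 = (35/2 + 5*(-169))**2 = (35/2 - 845)**2 = (-1655/2)**2 = 2739025/4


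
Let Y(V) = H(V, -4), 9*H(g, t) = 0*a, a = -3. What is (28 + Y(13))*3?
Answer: 84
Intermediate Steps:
H(g, t) = 0 (H(g, t) = (0*(-3))/9 = (⅑)*0 = 0)
Y(V) = 0
(28 + Y(13))*3 = (28 + 0)*3 = 28*3 = 84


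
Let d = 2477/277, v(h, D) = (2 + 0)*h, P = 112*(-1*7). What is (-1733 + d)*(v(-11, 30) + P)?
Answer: 384916584/277 ≈ 1.3896e+6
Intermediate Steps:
P = -784 (P = 112*(-7) = -784)
v(h, D) = 2*h
d = 2477/277 (d = 2477*(1/277) = 2477/277 ≈ 8.9422)
(-1733 + d)*(v(-11, 30) + P) = (-1733 + 2477/277)*(2*(-11) - 784) = -477564*(-22 - 784)/277 = -477564/277*(-806) = 384916584/277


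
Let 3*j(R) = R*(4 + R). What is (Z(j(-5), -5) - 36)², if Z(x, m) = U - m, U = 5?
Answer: 676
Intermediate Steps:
j(R) = R*(4 + R)/3 (j(R) = (R*(4 + R))/3 = R*(4 + R)/3)
Z(x, m) = 5 - m
(Z(j(-5), -5) - 36)² = ((5 - 1*(-5)) - 36)² = ((5 + 5) - 36)² = (10 - 36)² = (-26)² = 676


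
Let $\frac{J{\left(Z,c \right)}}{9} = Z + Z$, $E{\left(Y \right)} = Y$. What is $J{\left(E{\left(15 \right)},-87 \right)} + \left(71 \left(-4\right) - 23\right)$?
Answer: $-37$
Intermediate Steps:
$J{\left(Z,c \right)} = 18 Z$ ($J{\left(Z,c \right)} = 9 \left(Z + Z\right) = 9 \cdot 2 Z = 18 Z$)
$J{\left(E{\left(15 \right)},-87 \right)} + \left(71 \left(-4\right) - 23\right) = 18 \cdot 15 + \left(71 \left(-4\right) - 23\right) = 270 - 307 = -37$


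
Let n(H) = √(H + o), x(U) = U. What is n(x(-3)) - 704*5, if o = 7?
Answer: -3518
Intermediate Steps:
n(H) = √(7 + H) (n(H) = √(H + 7) = √(7 + H))
n(x(-3)) - 704*5 = √(7 - 3) - 704*5 = √4 - 3520 = 2 - 3520 = -3518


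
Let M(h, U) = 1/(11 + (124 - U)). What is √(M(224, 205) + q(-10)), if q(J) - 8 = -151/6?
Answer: 2*I*√47355/105 ≈ 4.145*I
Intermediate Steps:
M(h, U) = 1/(135 - U)
q(J) = -103/6 (q(J) = 8 - 151/6 = -103/6)
√(M(224, 205) + q(-10)) = √(-1/(-135 + 205) - 103/6) = √(-1/70 - 103/6) = √(-1804/105) = 2*I*√47355/105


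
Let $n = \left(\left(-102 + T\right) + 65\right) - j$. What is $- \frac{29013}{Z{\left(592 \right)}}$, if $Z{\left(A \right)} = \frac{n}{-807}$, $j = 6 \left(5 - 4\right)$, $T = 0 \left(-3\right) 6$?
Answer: $- \frac{23413491}{43} \approx -5.445 \cdot 10^{5}$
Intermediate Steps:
$T = 0$ ($T = 0 \cdot 6 = 0$)
$j = 6$ ($j = 6 \cdot 1 = 6$)
$n = -43$ ($n = \left(\left(-102 + 0\right) + 65\right) - 6 = \left(-102 + 65\right) - 6 = -37 - 6 = -43$)
$Z{\left(A \right)} = \frac{43}{807}$ ($Z{\left(A \right)} = - \frac{43}{-807} = \left(-43\right) \left(- \frac{1}{807}\right) = \frac{43}{807}$)
$- \frac{29013}{Z{\left(592 \right)}} = - \frac{29013}{\frac{43}{807}} = \left(-29013\right) \frac{807}{43} = - \frac{23413491}{43}$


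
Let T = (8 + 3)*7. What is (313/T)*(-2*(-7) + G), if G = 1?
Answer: 4695/77 ≈ 60.974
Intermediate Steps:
T = 77 (T = 11*7 = 77)
(313/T)*(-2*(-7) + G) = (313/77)*(-2*(-7) + 1) = (313*(1/77))*(14 + 1) = (313/77)*15 = 4695/77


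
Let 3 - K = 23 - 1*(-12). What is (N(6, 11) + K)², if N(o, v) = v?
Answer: 441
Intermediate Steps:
K = -32 (K = 3 - (23 - 1*(-12)) = 3 - (23 + 12) = 3 - 1*35 = 3 - 35 = -32)
(N(6, 11) + K)² = (11 - 32)² = (-21)² = 441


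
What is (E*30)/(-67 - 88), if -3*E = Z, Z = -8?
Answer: -16/31 ≈ -0.51613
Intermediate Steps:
E = 8/3 (E = -⅓*(-8) = 8/3 ≈ 2.6667)
(E*30)/(-67 - 88) = ((8/3)*30)/(-67 - 88) = 80/(-155) = 80*(-1/155) = -16/31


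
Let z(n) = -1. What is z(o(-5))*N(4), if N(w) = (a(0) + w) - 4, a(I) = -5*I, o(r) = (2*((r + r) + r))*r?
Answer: 0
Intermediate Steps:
o(r) = 6*r**2 (o(r) = (2*(2*r + r))*r = (2*(3*r))*r = (6*r)*r = 6*r**2)
N(w) = -4 + w (N(w) = (-5*0 + w) - 4 = (0 + w) - 4 = w - 4 = -4 + w)
z(o(-5))*N(4) = -(-4 + 4) = -1*0 = 0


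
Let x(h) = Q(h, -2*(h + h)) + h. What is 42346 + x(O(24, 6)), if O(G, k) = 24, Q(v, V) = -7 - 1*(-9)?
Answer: 42372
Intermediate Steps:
Q(v, V) = 2 (Q(v, V) = -7 + 9 = 2)
x(h) = 2 + h
42346 + x(O(24, 6)) = 42346 + (2 + 24) = 42346 + 26 = 42372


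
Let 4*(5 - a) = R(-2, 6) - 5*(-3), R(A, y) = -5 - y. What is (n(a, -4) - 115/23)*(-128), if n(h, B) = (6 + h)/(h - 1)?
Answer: 640/3 ≈ 213.33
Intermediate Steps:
a = 4 (a = 5 - ((-5 - 1*6) - 5*(-3))/4 = 5 - ((-5 - 6) + 15)/4 = 5 - (-11 + 15)/4 = 5 - ¼*4 = 5 - 1 = 4)
n(h, B) = (6 + h)/(-1 + h)
(n(a, -4) - 115/23)*(-128) = ((6 + 4)/(-1 + 4) - 115/23)*(-128) = (10/3 - 115*1/23)*(-128) = ((⅓)*10 - 5)*(-128) = (10/3 - 5)*(-128) = -5/3*(-128) = 640/3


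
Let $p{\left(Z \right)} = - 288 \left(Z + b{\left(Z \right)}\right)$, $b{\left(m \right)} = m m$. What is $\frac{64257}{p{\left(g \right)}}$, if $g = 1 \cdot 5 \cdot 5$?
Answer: $- \frac{21419}{62400} \approx -0.34325$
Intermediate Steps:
$b{\left(m \right)} = m^{2}$
$g = 25$ ($g = 5 \cdot 5 = 25$)
$p{\left(Z \right)} = - 288 Z - 288 Z^{2}$ ($p{\left(Z \right)} = - 288 \left(Z + Z^{2}\right) = - 288 Z - 288 Z^{2}$)
$\frac{64257}{p{\left(g \right)}} = \frac{64257}{288 \cdot 25 \left(-1 - 25\right)} = \frac{64257}{288 \cdot 25 \left(-26\right)} = \frac{64257}{-187200} = 64257 \left(- \frac{1}{187200}\right) = - \frac{21419}{62400}$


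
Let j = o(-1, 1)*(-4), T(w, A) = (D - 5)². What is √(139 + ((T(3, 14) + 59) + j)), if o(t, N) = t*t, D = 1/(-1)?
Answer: √230 ≈ 15.166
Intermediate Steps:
D = -1
o(t, N) = t²
T(w, A) = 36 (T(w, A) = (-1 - 5)² = (-6)² = 36)
j = -4 (j = (-1)²*(-4) = 1*(-4) = -4)
√(139 + ((T(3, 14) + 59) + j)) = √(139 + ((36 + 59) - 4)) = √(139 + (95 - 4)) = √(139 + 91) = √230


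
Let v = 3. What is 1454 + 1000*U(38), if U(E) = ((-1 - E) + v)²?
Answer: 1297454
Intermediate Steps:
U(E) = (2 - E)² (U(E) = ((-1 - E) + 3)² = (2 - E)²)
1454 + 1000*U(38) = 1454 + 1000*(-2 + 38)² = 1454 + 1000*36² = 1454 + 1000*1296 = 1454 + 1296000 = 1297454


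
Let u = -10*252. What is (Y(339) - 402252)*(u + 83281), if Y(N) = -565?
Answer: -32531903737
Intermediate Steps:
u = -2520
(Y(339) - 402252)*(u + 83281) = (-565 - 402252)*(-2520 + 83281) = -402817*80761 = -32531903737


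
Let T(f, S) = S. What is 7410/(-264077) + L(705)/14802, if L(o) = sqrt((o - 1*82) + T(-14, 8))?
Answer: -7410/264077 + sqrt(631)/14802 ≈ -0.026363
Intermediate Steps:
L(o) = sqrt(-74 + o) (L(o) = sqrt((o - 1*82) + 8) = sqrt((o - 82) + 8) = sqrt((-82 + o) + 8) = sqrt(-74 + o))
7410/(-264077) + L(705)/14802 = 7410/(-264077) + sqrt(-74 + 705)/14802 = 7410*(-1/264077) + sqrt(631)*(1/14802) = -7410/264077 + sqrt(631)/14802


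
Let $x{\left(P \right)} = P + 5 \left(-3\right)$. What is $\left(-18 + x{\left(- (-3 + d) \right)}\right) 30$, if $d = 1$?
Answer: $-930$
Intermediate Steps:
$x{\left(P \right)} = -15 + P$ ($x{\left(P \right)} = P - 15 = -15 + P$)
$\left(-18 + x{\left(- (-3 + d) \right)}\right) 30 = \left(-18 - 13\right) 30 = \left(-31\right) 30 = -930$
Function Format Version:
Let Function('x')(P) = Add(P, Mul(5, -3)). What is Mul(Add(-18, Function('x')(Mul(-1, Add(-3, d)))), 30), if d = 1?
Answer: -930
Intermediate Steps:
Function('x')(P) = Add(-15, P) (Function('x')(P) = Add(P, -15) = Add(-15, P))
Mul(Add(-18, Function('x')(Mul(-1, Add(-3, d)))), 30) = Mul(Add(-18, Add(-15, Mul(-1, Add(-3, 1)))), 30) = Mul(Add(-18, Add(-15, Mul(-1, -2))), 30) = Mul(Add(-18, Add(-15, 2)), 30) = Mul(Add(-18, -13), 30) = Mul(-31, 30) = -930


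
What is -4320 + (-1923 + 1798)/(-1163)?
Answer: -5024035/1163 ≈ -4319.9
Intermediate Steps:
-4320 + (-1923 + 1798)/(-1163) = -4320 - 125*(-1/1163) = -4320 + 125/1163 = -5024035/1163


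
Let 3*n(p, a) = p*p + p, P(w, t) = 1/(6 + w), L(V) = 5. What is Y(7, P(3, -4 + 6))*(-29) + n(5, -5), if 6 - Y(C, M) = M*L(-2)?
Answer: -1331/9 ≈ -147.89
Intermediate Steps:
Y(C, M) = 6 - 5*M (Y(C, M) = 6 - M*5 = 6 - 5*M)
n(p, a) = p/3 + p²/3 (n(p, a) = (p*p + p)/3 = (p² + p)/3 = (p + p²)/3 = p/3 + p²/3)
Y(7, P(3, -4 + 6))*(-29) + n(5, -5) = (6 - 5/(6 + 3))*(-29) + (⅓)*5*(1 + 5) = (6 - 5/9)*(-29) + (⅓)*5*6 = (6 - 5*⅑)*(-29) + 10 = (6 - 5/9)*(-29) + 10 = (49/9)*(-29) + 10 = -1421/9 + 10 = -1331/9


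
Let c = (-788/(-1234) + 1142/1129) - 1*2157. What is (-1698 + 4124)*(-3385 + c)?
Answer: -9362829111516/696593 ≈ -1.3441e+7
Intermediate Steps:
c = -1501401661/696593 (c = (-788*(-1/1234) + 1142*(1/1129)) - 2157 = (394/617 + 1142/1129) - 2157 = 1149440/696593 - 2157 = -1501401661/696593 ≈ -2155.4)
(-1698 + 4124)*(-3385 + c) = (-1698 + 4124)*(-3385 - 1501401661/696593) = 2426*(-3859368966/696593) = -9362829111516/696593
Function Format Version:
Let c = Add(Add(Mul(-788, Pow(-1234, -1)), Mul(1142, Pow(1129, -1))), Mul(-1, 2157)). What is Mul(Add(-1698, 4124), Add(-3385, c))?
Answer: Rational(-9362829111516, 696593) ≈ -1.3441e+7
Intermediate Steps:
c = Rational(-1501401661, 696593) (c = Add(Add(Mul(-788, Rational(-1, 1234)), Mul(1142, Rational(1, 1129))), -2157) = Add(Add(Rational(394, 617), Rational(1142, 1129)), -2157) = Add(Rational(1149440, 696593), -2157) = Rational(-1501401661, 696593) ≈ -2155.4)
Mul(Add(-1698, 4124), Add(-3385, c)) = Mul(Add(-1698, 4124), Add(-3385, Rational(-1501401661, 696593))) = Mul(2426, Rational(-3859368966, 696593)) = Rational(-9362829111516, 696593)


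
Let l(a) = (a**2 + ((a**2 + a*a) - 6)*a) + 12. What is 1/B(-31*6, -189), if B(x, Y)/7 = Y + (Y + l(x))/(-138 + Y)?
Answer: 109/29802206 ≈ 3.6574e-6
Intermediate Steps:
l(a) = 12 + a**2 + a*(-6 + 2*a**2) (l(a) = (a**2 + ((a**2 + a**2) - 6)*a) + 12 = (a**2 + (2*a**2 - 6)*a) + 12 = (a**2 + (-6 + 2*a**2)*a) + 12 = (a**2 + a*(-6 + 2*a**2)) + 12 = 12 + a**2 + a*(-6 + 2*a**2))
B(x, Y) = 7*Y + 7*(12 + Y + x**2 - 6*x + 2*x**3)/(-138 + Y) (B(x, Y) = 7*(Y + (Y + (12 + x**2 - 6*x + 2*x**3))/(-138 + Y)) = 7*(Y + (12 + Y + x**2 - 6*x + 2*x**3)/(-138 + Y)) = 7*Y + 7*(12 + Y + x**2 - 6*x + 2*x**3)/(-138 + Y))
1/B(-31*6, -189) = 1/(7*(12 + (-189)**2 + (-31*6)**2 - 137*(-189) - (-186)*6 + 2*(-31*6)**3)/(-138 - 189)) = 1/(7*(12 + 35721 + (-186)**2 + 25893 - 6*(-186) + 2*(-186)**3)/(-327)) = 1/(7*(-1/327)*(12 + 35721 + 34596 + 25893 + 1116 + 2*(-6434856))) = 1/(7*(-1/327)*(12 + 35721 + 34596 + 25893 + 1116 - 12869712)) = 1/(7*(-1/327)*(-12772374)) = 1/(29802206/109) = 109/29802206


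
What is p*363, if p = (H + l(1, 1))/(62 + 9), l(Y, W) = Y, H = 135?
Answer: 49368/71 ≈ 695.32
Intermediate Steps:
p = 136/71 (p = (135 + 1)/(62 + 9) = 136/71 ≈ 1.9155)
p*363 = (136/71)*363 = 49368/71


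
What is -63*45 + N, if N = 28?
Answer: -2807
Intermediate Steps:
-63*45 + N = -63*45 + 28 = -2835 + 28 = -2807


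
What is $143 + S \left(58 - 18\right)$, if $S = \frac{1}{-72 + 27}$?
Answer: $\frac{1279}{9} \approx 142.11$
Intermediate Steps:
$S = - \frac{1}{45}$ ($S = \frac{1}{-45} = - \frac{1}{45} \approx -0.022222$)
$143 + S \left(58 - 18\right) = 143 - \frac{58 - 18}{45} = 143 - \frac{8}{9} = \frac{1279}{9}$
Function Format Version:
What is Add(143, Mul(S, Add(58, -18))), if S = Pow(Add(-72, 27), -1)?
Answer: Rational(1279, 9) ≈ 142.11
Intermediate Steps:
S = Rational(-1, 45) (S = Pow(-45, -1) = Rational(-1, 45) ≈ -0.022222)
Add(143, Mul(S, Add(58, -18))) = Add(143, Mul(Rational(-1, 45), Add(58, -18))) = Add(143, Mul(Rational(-1, 45), 40)) = Add(143, Rational(-8, 9)) = Rational(1279, 9)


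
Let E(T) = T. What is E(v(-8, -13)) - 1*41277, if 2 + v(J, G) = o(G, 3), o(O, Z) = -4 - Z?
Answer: -41286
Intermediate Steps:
v(J, G) = -9 (v(J, G) = -2 + (-4 - 1*3) = -2 + (-4 - 3) = -2 - 7 = -9)
E(v(-8, -13)) - 1*41277 = -9 - 1*41277 = -9 - 41277 = -41286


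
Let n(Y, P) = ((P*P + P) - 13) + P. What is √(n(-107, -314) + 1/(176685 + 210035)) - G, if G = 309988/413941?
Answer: -309988/413941 + 7*√18685460800330/96680 ≈ 312.23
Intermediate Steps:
G = 309988/413941 (G = 309988*(1/413941) = 309988/413941 ≈ 0.74887)
n(Y, P) = -13 + P² + 2*P (n(Y, P) = ((P² + P) - 13) + P = ((P + P²) - 13) + P = (-13 + P + P²) + P = -13 + P² + 2*P)
√(n(-107, -314) + 1/(176685 + 210035)) - G = √((-13 + (-314)² + 2*(-314)) + 1/(176685 + 210035)) - 1*309988/413941 = √((-13 + 98596 - 628) + 1/386720) - 309988/413941 = √(97955 + 1/386720) - 309988/413941 = √(37881157601/386720) - 309988/413941 = 7*√18685460800330/96680 - 309988/413941 = -309988/413941 + 7*√18685460800330/96680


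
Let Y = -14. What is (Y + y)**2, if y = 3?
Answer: 121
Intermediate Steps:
(Y + y)**2 = (-14 + 3)**2 = (-11)**2 = 121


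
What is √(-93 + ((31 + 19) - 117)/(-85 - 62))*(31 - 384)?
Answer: -706*I*√10203/21 ≈ -3395.9*I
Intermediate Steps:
√(-93 + ((31 + 19) - 117)/(-85 - 62))*(31 - 384) = √(-93 + (50 - 117)/(-147))*(-353) = √(-93 - 67*(-1/147))*(-353) = √(-93 + 67/147)*(-353) = √(-13604/147)*(-353) = (2*I*√10203/21)*(-353) = -706*I*√10203/21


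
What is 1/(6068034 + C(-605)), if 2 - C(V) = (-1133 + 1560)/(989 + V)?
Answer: 384/2330125397 ≈ 1.6480e-7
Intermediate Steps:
C(V) = 2 - 427/(989 + V) (C(V) = 2 - (-1133 + 1560)/(989 + V) = 2 - 427/(989 + V))
1/(6068034 + C(-605)) = 1/(6068034 + (1551 + 2*(-605))/(989 - 605)) = 1/(6068034 + (1551 - 1210)/384) = 1/(6068034 + (1/384)*341) = 1/(6068034 + 341/384) = 1/(2330125397/384) = 384/2330125397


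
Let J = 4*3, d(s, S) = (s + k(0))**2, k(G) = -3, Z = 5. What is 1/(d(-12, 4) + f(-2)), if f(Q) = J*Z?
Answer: 1/285 ≈ 0.0035088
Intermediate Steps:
d(s, S) = (-3 + s)**2 (d(s, S) = (s - 3)**2 = (-3 + s)**2)
J = 12
f(Q) = 60 (f(Q) = 12*5 = 60)
1/(d(-12, 4) + f(-2)) = 1/((-3 - 12)**2 + 60) = 1/((-15)**2 + 60) = 1/(225 + 60) = 1/285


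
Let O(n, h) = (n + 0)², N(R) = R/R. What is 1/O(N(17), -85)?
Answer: 1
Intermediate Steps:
N(R) = 1
O(n, h) = n²
1/O(N(17), -85) = 1/(1²) = 1/1 = 1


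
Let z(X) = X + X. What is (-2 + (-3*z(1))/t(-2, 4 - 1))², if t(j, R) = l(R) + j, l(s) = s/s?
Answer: 16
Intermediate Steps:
l(s) = 1
z(X) = 2*X
t(j, R) = 1 + j
(-2 + (-3*z(1))/t(-2, 4 - 1))² = (-2 + (-6)/(1 - 2))² = (-2 - 3*2/(-1))² = (-2 - 6*(-1))² = (-2 + 6)² = 4² = 16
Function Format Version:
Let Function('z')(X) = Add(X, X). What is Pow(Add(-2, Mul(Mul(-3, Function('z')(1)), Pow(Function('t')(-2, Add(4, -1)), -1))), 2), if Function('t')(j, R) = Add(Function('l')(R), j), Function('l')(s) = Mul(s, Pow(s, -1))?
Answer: 16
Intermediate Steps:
Function('l')(s) = 1
Function('z')(X) = Mul(2, X)
Function('t')(j, R) = Add(1, j)
Pow(Add(-2, Mul(Mul(-3, Function('z')(1)), Pow(Function('t')(-2, Add(4, -1)), -1))), 2) = Pow(Add(-2, Mul(Mul(-3, Mul(2, 1)), Pow(Add(1, -2), -1))), 2) = Pow(Add(-2, Mul(Mul(-3, 2), Pow(-1, -1))), 2) = Pow(Add(-2, Mul(-6, -1)), 2) = Pow(Add(-2, 6), 2) = Pow(4, 2) = 16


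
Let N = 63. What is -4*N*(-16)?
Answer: 4032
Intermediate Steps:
-4*N*(-16) = -4*63*(-16) = -252*(-16) = 4032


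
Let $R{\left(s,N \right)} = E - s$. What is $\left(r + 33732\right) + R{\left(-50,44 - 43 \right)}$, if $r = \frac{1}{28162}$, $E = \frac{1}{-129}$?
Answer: $\frac{122726532203}{3632898} \approx 33782.0$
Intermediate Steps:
$E = - \frac{1}{129} \approx -0.0077519$
$r = \frac{1}{28162} \approx 3.5509 \cdot 10^{-5}$
$R{\left(s,N \right)} = - \frac{1}{129} - s$
$\left(r + 33732\right) + R{\left(-50,44 - 43 \right)} = \left(\frac{1}{28162} + 33732\right) - - \frac{6449}{129} = \frac{949960585}{28162} + \left(- \frac{1}{129} + 50\right) = \frac{949960585}{28162} + \frac{6449}{129} = \frac{122726532203}{3632898}$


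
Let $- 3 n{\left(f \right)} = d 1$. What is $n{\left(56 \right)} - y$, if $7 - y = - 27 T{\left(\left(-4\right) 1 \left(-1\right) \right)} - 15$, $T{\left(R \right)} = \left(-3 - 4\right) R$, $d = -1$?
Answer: $\frac{2203}{3} \approx 734.33$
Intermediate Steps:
$n{\left(f \right)} = \frac{1}{3}$ ($n{\left(f \right)} = - \frac{\left(-1\right) 1}{3} = \left(- \frac{1}{3}\right) \left(-1\right) = \frac{1}{3}$)
$T{\left(R \right)} = - 7 R$
$y = -734$ ($y = 7 - \left(- 27 \left(- 7 \left(-4\right) 1 \left(-1\right)\right) - 15\right) = 7 - \left(- 27 \left(- 7 \left(\left(-4\right) \left(-1\right)\right)\right) - 15\right) = 7 - \left(- 27 \left(\left(-7\right) 4\right) - 15\right) = 7 - \left(\left(-27\right) \left(-28\right) - 15\right) = 7 - \left(756 - 15\right) = 7 - 741 = -734$)
$n{\left(56 \right)} - y = \frac{1}{3} - -734 = \frac{1}{3} + 734 = \frac{2203}{3}$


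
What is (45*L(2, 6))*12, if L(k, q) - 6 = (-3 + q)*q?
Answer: 12960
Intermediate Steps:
L(k, q) = 6 + q*(-3 + q) (L(k, q) = 6 + (-3 + q)*q = 6 + q*(-3 + q))
(45*L(2, 6))*12 = (45*(6 + 6² - 3*6))*12 = (45*(6 + 36 - 18))*12 = (45*24)*12 = 1080*12 = 12960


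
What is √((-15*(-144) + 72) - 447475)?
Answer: I*√445243 ≈ 667.27*I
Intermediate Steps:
√((-15*(-144) + 72) - 447475) = √((2160 + 72) - 447475) = √(2232 - 447475) = √(-445243) = I*√445243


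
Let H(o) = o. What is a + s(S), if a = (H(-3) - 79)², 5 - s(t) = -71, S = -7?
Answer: 6800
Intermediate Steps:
s(t) = 76 (s(t) = 5 - 1*(-71) = 5 + 71 = 76)
a = 6724 (a = (-3 - 79)² = (-82)² = 6724)
a + s(S) = 6724 + 76 = 6800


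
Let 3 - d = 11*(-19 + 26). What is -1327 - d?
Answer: -1253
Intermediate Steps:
d = -74 (d = 3 - 11*(-19 + 26) = 3 - 11*7 = 3 - 1*77 = 3 - 77 = -74)
-1327 - d = -1327 - 1*(-74) = -1327 + 74 = -1253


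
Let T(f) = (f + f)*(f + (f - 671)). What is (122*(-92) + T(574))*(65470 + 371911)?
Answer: 234598921732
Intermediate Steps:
T(f) = 2*f*(-671 + 2*f) (T(f) = (2*f)*(f + (-671 + f)) = (2*f)*(-671 + 2*f) = 2*f*(-671 + 2*f))
(122*(-92) + T(574))*(65470 + 371911) = (122*(-92) + 2*574*(-671 + 2*574))*(65470 + 371911) = (-11224 + 2*574*(-671 + 1148))*437381 = (-11224 + 2*574*477)*437381 = (-11224 + 547596)*437381 = 536372*437381 = 234598921732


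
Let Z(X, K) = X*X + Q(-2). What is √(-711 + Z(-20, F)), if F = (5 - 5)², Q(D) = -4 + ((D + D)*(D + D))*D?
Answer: I*√347 ≈ 18.628*I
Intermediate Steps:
Q(D) = -4 + 4*D³ (Q(D) = -4 + ((2*D)*(2*D))*D = -4 + (4*D²)*D = -4 + 4*D³)
F = 0 (F = 0² = 0)
Z(X, K) = -36 + X² (Z(X, K) = X*X + (-4 + 4*(-2)³) = X² + (-4 + 4*(-8)) = X² + (-4 - 32) = X² - 36 = -36 + X²)
√(-711 + Z(-20, F)) = √(-711 + (-36 + (-20)²)) = √(-711 + (-36 + 400)) = √(-711 + 364) = √(-347) = I*√347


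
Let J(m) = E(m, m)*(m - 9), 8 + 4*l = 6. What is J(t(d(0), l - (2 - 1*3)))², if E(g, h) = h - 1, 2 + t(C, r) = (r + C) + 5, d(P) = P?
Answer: 3025/16 ≈ 189.06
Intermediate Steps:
l = -½ (l = -2 + (¼)*6 = -2 + 3/2 = -½ ≈ -0.50000)
t(C, r) = 3 + C + r (t(C, r) = -2 + ((r + C) + 5) = -2 + ((C + r) + 5) = -2 + (5 + C + r) = 3 + C + r)
E(g, h) = -1 + h
J(m) = (-1 + m)*(-9 + m) (J(m) = (-1 + m)*(m - 9) = (-1 + m)*(-9 + m))
J(t(d(0), l - (2 - 1*3)))² = ((-1 + (3 + 0 + (-½ - (2 - 1*3))))*(-9 + (3 + 0 + (-½ - (2 - 1*3)))))² = ((-1 + (3 + 0 + (-½ - (2 - 3))))*(-9 + (3 + 0 + (-½ - (2 - 3)))))² = ((-1 + (3 + 0 + (-½ - 1*(-1))))*(-9 + (3 + 0 + (-½ - 1*(-1)))))² = ((-1 + (3 + 0 + (-½ + 1)))*(-9 + (3 + 0 + (-½ + 1))))² = ((-1 + (3 + 0 + ½))*(-9 + (3 + 0 + ½)))² = ((-1 + 7/2)*(-9 + 7/2))² = ((5/2)*(-11/2))² = (-55/4)² = 3025/16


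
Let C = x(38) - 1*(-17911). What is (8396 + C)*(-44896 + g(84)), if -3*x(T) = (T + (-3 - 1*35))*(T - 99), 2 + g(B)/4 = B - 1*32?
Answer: -1175817672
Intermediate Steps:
g(B) = -136 + 4*B (g(B) = -8 + 4*(B - 1*32) = -8 + 4*(B - 32) = -8 + 4*(-32 + B) = -8 + (-128 + 4*B) = -136 + 4*B)
x(T) = -(-99 + T)*(-38 + T)/3 (x(T) = -(T + (-3 - 1*35))*(T - 99)/3 = -(T + (-3 - 35))*(-99 + T)/3 = -(T - 38)*(-99 + T)/3 = -(-38 + T)*(-99 + T)/3 = -(-99 + T)*(-38 + T)/3)
C = 17911 (C = (-1254 - ⅓*38² + (137/3)*38) - 1*(-17911) = (-1254 - ⅓*1444 + 5206/3) + 17911 = (-1254 - 1444/3 + 5206/3) + 17911 = 0 + 17911 = 17911)
(8396 + C)*(-44896 + g(84)) = (8396 + 17911)*(-44896 + (-136 + 4*84)) = 26307*(-44896 + (-136 + 336)) = 26307*(-44896 + 200) = 26307*(-44696) = -1175817672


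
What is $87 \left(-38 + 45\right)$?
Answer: $609$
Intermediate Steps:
$87 \left(-38 + 45\right) = 87 \cdot 7 = 609$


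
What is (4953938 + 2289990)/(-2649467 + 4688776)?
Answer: 7243928/2039309 ≈ 3.5521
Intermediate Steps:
(4953938 + 2289990)/(-2649467 + 4688776) = 7243928/2039309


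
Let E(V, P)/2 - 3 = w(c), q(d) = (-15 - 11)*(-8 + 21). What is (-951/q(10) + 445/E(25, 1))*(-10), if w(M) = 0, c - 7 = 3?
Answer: -390290/507 ≈ -769.80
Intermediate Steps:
c = 10 (c = 7 + 3 = 10)
q(d) = -338 (q(d) = -26*13 = -338)
E(V, P) = 6 (E(V, P) = 6 + 2*0 = 6 + 0 = 6)
(-951/q(10) + 445/E(25, 1))*(-10) = (-951/(-338) + 445/6)*(-10) = (-951*(-1/338) + 445*(⅙))*(-10) = (951/338 + 445/6)*(-10) = (39029/507)*(-10) = -390290/507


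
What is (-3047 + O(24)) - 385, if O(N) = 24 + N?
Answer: -3384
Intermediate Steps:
(-3047 + O(24)) - 385 = (-3047 + (24 + 24)) - 385 = (-3047 + 48) - 385 = -2999 - 385 = -3384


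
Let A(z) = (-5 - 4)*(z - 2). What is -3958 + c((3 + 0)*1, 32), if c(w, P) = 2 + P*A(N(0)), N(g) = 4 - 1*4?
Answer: -3380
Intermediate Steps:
N(g) = 0 (N(g) = 4 - 4 = 0)
A(z) = 18 - 9*z (A(z) = -9*(-2 + z) = 18 - 9*z)
c(w, P) = 2 + 18*P (c(w, P) = 2 + P*(18 - 9*0) = 2 + P*(18 + 0) = 2 + P*18 = 2 + 18*P)
-3958 + c((3 + 0)*1, 32) = -3958 + (2 + 18*32) = -3958 + (2 + 576) = -3958 + 578 = -3380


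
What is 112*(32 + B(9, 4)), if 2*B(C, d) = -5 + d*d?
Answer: 4200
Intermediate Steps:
B(C, d) = -5/2 + d²/2 (B(C, d) = (-5 + d*d)/2 = (-5 + d²)/2 = -5/2 + d²/2)
112*(32 + B(9, 4)) = 112*(32 + (-5/2 + (½)*4²)) = 112*(32 + (-5/2 + (½)*16)) = 112*(32 + (-5/2 + 8)) = 112*(32 + 11/2) = 112*(75/2) = 4200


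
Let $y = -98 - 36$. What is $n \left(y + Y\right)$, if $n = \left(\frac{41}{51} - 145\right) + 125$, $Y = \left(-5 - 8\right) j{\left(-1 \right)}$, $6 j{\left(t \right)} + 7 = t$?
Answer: $\frac{342650}{153} \approx 2239.5$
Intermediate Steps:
$j{\left(t \right)} = - \frac{7}{6} + \frac{t}{6}$
$Y = \frac{52}{3}$ ($Y = \left(-5 - 8\right) \left(- \frac{7}{6} + \frac{1}{6} \left(-1\right)\right) = - 13 \left(- \frac{7}{6} - \frac{1}{6}\right) = \left(-13\right) \left(- \frac{4}{3}\right) = \frac{52}{3} \approx 17.333$)
$n = - \frac{979}{51}$ ($n = \left(41 \cdot \frac{1}{51} - 145\right) + 125 = \left(\frac{41}{51} - 145\right) + 125 = - \frac{7354}{51} + 125 = - \frac{979}{51} \approx -19.196$)
$y = -134$
$n \left(y + Y\right) = - \frac{979 \left(-134 + \frac{52}{3}\right)}{51} = \left(- \frac{979}{51}\right) \left(- \frac{350}{3}\right) = \frac{342650}{153}$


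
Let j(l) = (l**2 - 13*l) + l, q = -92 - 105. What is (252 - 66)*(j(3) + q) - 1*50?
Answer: -41714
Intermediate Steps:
q = -197
j(l) = l**2 - 12*l
(252 - 66)*(j(3) + q) - 1*50 = (252 - 66)*(3*(-12 + 3) - 197) - 1*50 = 186*(3*(-9) - 197) - 50 = 186*(-27 - 197) - 50 = 186*(-224) - 50 = -41664 - 50 = -41714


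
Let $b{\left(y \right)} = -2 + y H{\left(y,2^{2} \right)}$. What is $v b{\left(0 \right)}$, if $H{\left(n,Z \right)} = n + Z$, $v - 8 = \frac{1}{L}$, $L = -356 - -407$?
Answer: $- \frac{818}{51} \approx -16.039$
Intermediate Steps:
$L = 51$ ($L = -356 + 407 = 51$)
$v = \frac{409}{51}$ ($v = 8 + \frac{1}{51} = \frac{409}{51} \approx 8.0196$)
$H{\left(n,Z \right)} = Z + n$
$b{\left(y \right)} = -2 + y \left(4 + y\right)$ ($b{\left(y \right)} = -2 + y \left(2^{2} + y\right) = -2 + y \left(4 + y\right)$)
$v b{\left(0 \right)} = \frac{409 \left(-2 + 0 \left(4 + 0\right)\right)}{51} = \frac{409 \left(-2 + 0 \cdot 4\right)}{51} = \frac{409 \left(-2 + 0\right)}{51} = \frac{409}{51} \left(-2\right) = - \frac{818}{51}$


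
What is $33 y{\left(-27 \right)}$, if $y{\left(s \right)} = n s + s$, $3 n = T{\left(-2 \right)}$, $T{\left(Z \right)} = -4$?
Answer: $297$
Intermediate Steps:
$n = - \frac{4}{3}$ ($n = \frac{1}{3} \left(-4\right) = - \frac{4}{3} \approx -1.3333$)
$y{\left(s \right)} = - \frac{s}{3}$ ($y{\left(s \right)} = - \frac{4 s}{3} + s = - \frac{s}{3}$)
$33 y{\left(-27 \right)} = 33 \left(\left(- \frac{1}{3}\right) \left(-27\right)\right) = 33 \cdot 9 = 297$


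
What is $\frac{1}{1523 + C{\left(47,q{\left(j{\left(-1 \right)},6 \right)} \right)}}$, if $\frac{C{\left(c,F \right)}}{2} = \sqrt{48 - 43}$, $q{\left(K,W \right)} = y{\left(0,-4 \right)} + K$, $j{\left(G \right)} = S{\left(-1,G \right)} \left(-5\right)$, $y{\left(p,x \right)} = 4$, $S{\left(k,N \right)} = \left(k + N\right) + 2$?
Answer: $\frac{1523}{2319509} - \frac{2 \sqrt{5}}{2319509} \approx 0.00065468$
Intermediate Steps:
$S{\left(k,N \right)} = 2 + N + k$ ($S{\left(k,N \right)} = \left(N + k\right) + 2 = 2 + N + k$)
$j{\left(G \right)} = -5 - 5 G$ ($j{\left(G \right)} = \left(2 + G - 1\right) \left(-5\right) = \left(1 + G\right) \left(-5\right) = -5 - 5 G$)
$q{\left(K,W \right)} = 4 + K$
$C{\left(c,F \right)} = 2 \sqrt{5}$ ($C{\left(c,F \right)} = 2 \sqrt{48 - 43} = 2 \sqrt{5}$)
$\frac{1}{1523 + C{\left(47,q{\left(j{\left(-1 \right)},6 \right)} \right)}} = \frac{1}{1523 + 2 \sqrt{5}}$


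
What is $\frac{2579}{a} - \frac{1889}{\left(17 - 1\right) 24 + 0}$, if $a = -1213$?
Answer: $- \frac{3281693}{465792} \approx -7.0454$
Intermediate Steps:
$\frac{2579}{a} - \frac{1889}{\left(17 - 1\right) 24 + 0} = \frac{2579}{-1213} - \frac{1889}{\left(17 - 1\right) 24 + 0} = 2579 \left(- \frac{1}{1213}\right) - \frac{1889}{16 \cdot 24 + 0} = - \frac{2579}{1213} - \frac{1889}{384 + 0} = - \frac{2579}{1213} - \frac{1889}{384} = - \frac{3281693}{465792}$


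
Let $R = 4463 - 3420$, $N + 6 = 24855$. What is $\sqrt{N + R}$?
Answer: $2 \sqrt{6473} \approx 160.91$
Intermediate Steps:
$N = 24849$ ($N = -6 + 24855 = 24849$)
$R = 1043$
$\sqrt{N + R} = \sqrt{24849 + 1043} = \sqrt{25892} = 2 \sqrt{6473}$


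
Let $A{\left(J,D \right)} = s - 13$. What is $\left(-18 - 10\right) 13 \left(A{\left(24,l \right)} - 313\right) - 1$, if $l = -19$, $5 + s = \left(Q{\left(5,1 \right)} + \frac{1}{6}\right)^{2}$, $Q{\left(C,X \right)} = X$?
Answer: $\frac{1079888}{9} \approx 1.1999 \cdot 10^{5}$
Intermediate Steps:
$s = - \frac{131}{36}$ ($s = -5 + \left(1 + \frac{1}{6}\right)^{2} = -5 + \left(\frac{7}{6}\right)^{2} = -5 + \frac{49}{36} = - \frac{131}{36} \approx -3.6389$)
$A{\left(J,D \right)} = - \frac{599}{36}$ ($A{\left(J,D \right)} = - \frac{131}{36} - 13 = - \frac{599}{36}$)
$\left(-18 - 10\right) 13 \left(A{\left(24,l \right)} - 313\right) - 1 = \left(-18 - 10\right) 13 \left(- \frac{599}{36} - 313\right) - 1 = \left(-28\right) 13 \left(- \frac{599}{36} - 313\right) - 1 = \left(-364\right) \left(- \frac{11867}{36}\right) - 1 = \frac{1079897}{9} - 1 = \frac{1079888}{9}$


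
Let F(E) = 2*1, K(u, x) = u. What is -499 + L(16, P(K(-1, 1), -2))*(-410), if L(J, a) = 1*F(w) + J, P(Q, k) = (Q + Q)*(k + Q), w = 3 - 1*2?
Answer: -7879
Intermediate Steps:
w = 1 (w = 3 - 2 = 1)
F(E) = 2
P(Q, k) = 2*Q*(Q + k) (P(Q, k) = (2*Q)*(Q + k) = 2*Q*(Q + k))
L(J, a) = 2 + J (L(J, a) = 1*2 + J = 2 + J)
-499 + L(16, P(K(-1, 1), -2))*(-410) = -499 + (2 + 16)*(-410) = -499 + 18*(-410) = -499 - 7380 = -7879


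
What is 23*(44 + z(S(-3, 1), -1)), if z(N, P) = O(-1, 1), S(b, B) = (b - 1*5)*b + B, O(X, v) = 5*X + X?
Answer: 874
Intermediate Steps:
O(X, v) = 6*X
S(b, B) = B + b*(-5 + b) (S(b, B) = (b - 5)*b + B = (-5 + b)*b + B = b*(-5 + b) + B = B + b*(-5 + b))
z(N, P) = -6 (z(N, P) = 6*(-1) = -6)
23*(44 + z(S(-3, 1), -1)) = 23*(44 - 6) = 23*38 = 874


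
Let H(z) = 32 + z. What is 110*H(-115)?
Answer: -9130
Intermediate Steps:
110*H(-115) = 110*(32 - 115) = 110*(-83) = -9130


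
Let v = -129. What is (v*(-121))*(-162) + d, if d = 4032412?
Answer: 1503754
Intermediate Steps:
(v*(-121))*(-162) + d = -129*(-121)*(-162) + 4032412 = 15609*(-162) + 4032412 = -2528658 + 4032412 = 1503754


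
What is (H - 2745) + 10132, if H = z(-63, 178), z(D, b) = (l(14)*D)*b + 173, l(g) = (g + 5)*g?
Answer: -2975364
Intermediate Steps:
l(g) = g*(5 + g) (l(g) = (5 + g)*g = g*(5 + g))
z(D, b) = 173 + 266*D*b (z(D, b) = ((14*(5 + 14))*D)*b + 173 = ((14*19)*D)*b + 173 = (266*D)*b + 173 = 266*D*b + 173 = 173 + 266*D*b)
H = -2982751 (H = 173 + 266*(-63)*178 = 173 - 2982924 = -2982751)
(H - 2745) + 10132 = (-2982751 - 2745) + 10132 = -2985496 + 10132 = -2975364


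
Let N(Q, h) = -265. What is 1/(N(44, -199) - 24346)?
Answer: -1/24611 ≈ -4.0632e-5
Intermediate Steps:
1/(N(44, -199) - 24346) = 1/(-265 - 24346) = 1/(-24611) = -1/24611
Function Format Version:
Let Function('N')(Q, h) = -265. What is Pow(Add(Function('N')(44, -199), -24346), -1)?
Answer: Rational(-1, 24611) ≈ -4.0632e-5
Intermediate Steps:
Pow(Add(Function('N')(44, -199), -24346), -1) = Pow(Add(-265, -24346), -1) = Pow(-24611, -1) = Rational(-1, 24611)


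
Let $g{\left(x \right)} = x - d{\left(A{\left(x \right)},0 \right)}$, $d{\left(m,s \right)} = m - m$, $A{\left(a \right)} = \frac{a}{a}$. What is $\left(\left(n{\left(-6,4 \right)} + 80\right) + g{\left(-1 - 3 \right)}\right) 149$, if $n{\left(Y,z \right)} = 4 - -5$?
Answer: $12665$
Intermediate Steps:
$A{\left(a \right)} = 1$
$d{\left(m,s \right)} = 0$
$n{\left(Y,z \right)} = 9$ ($n{\left(Y,z \right)} = 4 + 5 = 9$)
$g{\left(x \right)} = x$ ($g{\left(x \right)} = x - 0 = x + 0 = x$)
$\left(\left(n{\left(-6,4 \right)} + 80\right) + g{\left(-1 - 3 \right)}\right) 149 = \left(\left(9 + 80\right) - 4\right) 149 = \left(89 - 4\right) 149 = 85 \cdot 149 = 12665$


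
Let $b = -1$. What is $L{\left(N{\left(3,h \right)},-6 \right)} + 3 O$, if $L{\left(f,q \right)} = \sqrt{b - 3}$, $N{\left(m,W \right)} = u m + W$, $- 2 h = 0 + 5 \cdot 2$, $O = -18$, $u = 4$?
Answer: $-54 + 2 i \approx -54.0 + 2.0 i$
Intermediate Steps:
$h = -5$ ($h = - \frac{0 + 5 \cdot 2}{2} = - \frac{0 + 10}{2} = \left(- \frac{1}{2}\right) 10 = -5$)
$N{\left(m,W \right)} = W + 4 m$ ($N{\left(m,W \right)} = 4 m + W = W + 4 m$)
$L{\left(f,q \right)} = 2 i$ ($L{\left(f,q \right)} = \sqrt{-1 - 3} = \sqrt{-4} = 2 i$)
$L{\left(N{\left(3,h \right)},-6 \right)} + 3 O = 2 i + 3 \left(-18\right) = 2 i - 54 = -54 + 2 i$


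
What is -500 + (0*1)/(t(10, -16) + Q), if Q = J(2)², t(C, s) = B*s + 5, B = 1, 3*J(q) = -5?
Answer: -500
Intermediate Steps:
J(q) = -5/3 (J(q) = (⅓)*(-5) = -5/3)
t(C, s) = 5 + s (t(C, s) = 1*s + 5 = s + 5 = 5 + s)
Q = 25/9 (Q = (-5/3)² = 25/9 ≈ 2.7778)
-500 + (0*1)/(t(10, -16) + Q) = -500 + (0*1)/((5 - 16) + 25/9) = -500 + 0/(-11 + 25/9) = -500 + 0/(-74/9) = -500 - 9/74*0 = -500 + 0 = -500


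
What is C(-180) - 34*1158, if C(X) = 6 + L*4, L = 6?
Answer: -39342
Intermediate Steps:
C(X) = 30 (C(X) = 6 + 6*4 = 6 + 24 = 30)
C(-180) - 34*1158 = 30 - 34*1158 = 30 - 39372 = -39342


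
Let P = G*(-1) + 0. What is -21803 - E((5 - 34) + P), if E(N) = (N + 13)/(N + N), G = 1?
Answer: -1308197/60 ≈ -21803.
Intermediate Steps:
P = -1 (P = 1*(-1) + 0 = -1 + 0 = -1)
E(N) = (13 + N)/(2*N) (E(N) = (13 + N)/((2*N)) = (13 + N)*(1/(2*N)) = (13 + N)/(2*N))
-21803 - E((5 - 34) + P) = -21803 - (13 + ((5 - 34) - 1))/(2*((5 - 34) - 1)) = -21803 - (13 + (-29 - 1))/(2*(-29 - 1)) = -21803 - (13 - 30)/(2*(-30)) = -21803 - (-1)*(-17)/(2*30) = -21803 - 1*17/60 = -21803 - 17/60 = -1308197/60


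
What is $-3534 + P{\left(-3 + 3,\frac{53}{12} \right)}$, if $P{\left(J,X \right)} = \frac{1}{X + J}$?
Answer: $- \frac{187290}{53} \approx -3533.8$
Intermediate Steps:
$P{\left(J,X \right)} = \frac{1}{J + X}$
$-3534 + P{\left(-3 + 3,\frac{53}{12} \right)} = -3534 + \frac{1}{\left(-3 + 3\right) + \frac{53}{12}} = -3534 + \frac{1}{0 + 53 \cdot \frac{1}{12}} = -3534 + \frac{1}{0 + \frac{53}{12}} = -3534 + \frac{1}{\frac{53}{12}} = -3534 + \frac{12}{53} = - \frac{187290}{53}$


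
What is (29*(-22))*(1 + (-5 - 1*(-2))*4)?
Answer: 7018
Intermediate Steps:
(29*(-22))*(1 + (-5 - 1*(-2))*4) = -638*(1 + (-5 + 2)*4) = -638*(1 - 3*4) = -638*(1 - 12) = -638*(-11) = 7018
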